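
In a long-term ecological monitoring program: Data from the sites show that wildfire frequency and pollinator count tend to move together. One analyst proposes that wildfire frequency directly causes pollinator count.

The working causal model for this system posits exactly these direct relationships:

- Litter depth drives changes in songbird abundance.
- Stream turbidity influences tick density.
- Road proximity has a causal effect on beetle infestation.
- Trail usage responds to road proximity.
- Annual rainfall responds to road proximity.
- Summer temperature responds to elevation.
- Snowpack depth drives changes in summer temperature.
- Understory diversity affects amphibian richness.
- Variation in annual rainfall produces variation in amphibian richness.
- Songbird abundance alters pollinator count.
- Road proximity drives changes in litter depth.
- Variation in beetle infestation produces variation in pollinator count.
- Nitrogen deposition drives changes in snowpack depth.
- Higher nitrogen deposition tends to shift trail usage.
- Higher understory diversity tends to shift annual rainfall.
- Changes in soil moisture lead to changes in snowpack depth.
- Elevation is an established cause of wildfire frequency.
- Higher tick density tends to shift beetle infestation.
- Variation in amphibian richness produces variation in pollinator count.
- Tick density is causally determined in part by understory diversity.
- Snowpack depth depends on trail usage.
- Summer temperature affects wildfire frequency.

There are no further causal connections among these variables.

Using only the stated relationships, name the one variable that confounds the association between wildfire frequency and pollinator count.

road proximity

Road proximity has a causal path to wildfire frequency (road proximity → trail usage → snowpack depth → summer temperature → wildfire frequency) and a separate causal path to pollinator count (road proximity → beetle infestation → pollinator count), so it is a common cause of both.
No stated relationship gives wildfire frequency a causal route to pollinator count, so the correlation is explained by the shared upstream cause rather than a direct effect.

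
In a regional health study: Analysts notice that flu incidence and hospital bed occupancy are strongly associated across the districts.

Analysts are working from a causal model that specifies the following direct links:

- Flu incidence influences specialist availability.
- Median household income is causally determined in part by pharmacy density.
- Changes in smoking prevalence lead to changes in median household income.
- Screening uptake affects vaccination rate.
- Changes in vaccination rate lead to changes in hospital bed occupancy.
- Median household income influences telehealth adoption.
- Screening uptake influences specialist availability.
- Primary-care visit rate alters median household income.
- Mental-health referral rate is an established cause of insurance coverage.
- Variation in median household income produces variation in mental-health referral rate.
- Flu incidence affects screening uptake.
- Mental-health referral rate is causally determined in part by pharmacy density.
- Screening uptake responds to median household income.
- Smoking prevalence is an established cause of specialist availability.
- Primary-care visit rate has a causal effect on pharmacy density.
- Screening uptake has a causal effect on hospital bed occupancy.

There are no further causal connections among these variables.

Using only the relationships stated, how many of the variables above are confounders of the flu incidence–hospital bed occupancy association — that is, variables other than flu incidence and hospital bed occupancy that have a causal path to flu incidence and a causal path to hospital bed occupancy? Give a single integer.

0

No listed variable has a causal path to both flu incidence and hospital bed occupancy, so there are no common causes.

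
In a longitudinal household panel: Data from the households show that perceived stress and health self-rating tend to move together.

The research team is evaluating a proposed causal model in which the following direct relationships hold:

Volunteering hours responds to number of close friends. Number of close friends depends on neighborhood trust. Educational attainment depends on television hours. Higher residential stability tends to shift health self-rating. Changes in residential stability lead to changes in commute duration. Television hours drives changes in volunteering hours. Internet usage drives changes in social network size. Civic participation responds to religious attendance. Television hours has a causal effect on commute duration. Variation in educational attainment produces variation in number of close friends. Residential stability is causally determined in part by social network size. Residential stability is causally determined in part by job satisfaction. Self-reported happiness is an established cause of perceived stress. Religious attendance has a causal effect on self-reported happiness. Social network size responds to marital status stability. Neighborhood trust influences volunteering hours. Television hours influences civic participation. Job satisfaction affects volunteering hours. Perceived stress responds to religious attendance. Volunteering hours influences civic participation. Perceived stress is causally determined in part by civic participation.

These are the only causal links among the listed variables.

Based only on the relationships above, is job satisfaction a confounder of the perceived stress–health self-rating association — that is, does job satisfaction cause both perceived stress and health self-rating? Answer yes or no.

Job satisfaction has a causal path to perceived stress (job satisfaction → volunteering hours → civic participation → perceived stress) and to health self-rating (job satisfaction → residential stability → health self-rating), so it is a common cause of both — a confounder.

yes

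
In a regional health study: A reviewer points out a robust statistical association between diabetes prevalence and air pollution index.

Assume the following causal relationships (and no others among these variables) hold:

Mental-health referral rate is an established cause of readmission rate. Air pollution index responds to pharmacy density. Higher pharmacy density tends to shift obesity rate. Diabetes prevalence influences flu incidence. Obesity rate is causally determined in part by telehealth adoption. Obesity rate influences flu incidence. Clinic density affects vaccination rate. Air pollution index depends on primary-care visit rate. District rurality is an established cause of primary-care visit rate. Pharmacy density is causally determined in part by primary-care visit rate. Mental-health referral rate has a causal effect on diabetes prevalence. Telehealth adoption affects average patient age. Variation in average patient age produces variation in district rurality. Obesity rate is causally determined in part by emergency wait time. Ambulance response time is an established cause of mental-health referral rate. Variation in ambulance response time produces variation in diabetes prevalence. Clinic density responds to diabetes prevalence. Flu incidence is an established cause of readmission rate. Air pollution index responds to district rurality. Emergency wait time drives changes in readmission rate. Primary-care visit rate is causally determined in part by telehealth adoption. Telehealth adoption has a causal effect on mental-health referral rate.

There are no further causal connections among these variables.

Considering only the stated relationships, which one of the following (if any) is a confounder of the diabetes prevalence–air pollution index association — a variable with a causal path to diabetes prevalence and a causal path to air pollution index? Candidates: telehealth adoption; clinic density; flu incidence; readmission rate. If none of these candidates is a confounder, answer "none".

Telehealth adoption causes diabetes prevalence (telehealth adoption → mental-health referral rate → diabetes prevalence) and also causes air pollution index (telehealth adoption → primary-care visit rate → air pollution index); it is a common cause of both.
Each of the other candidates lacks a causal path to at least one of diabetes prevalence and air pollution index, so they do not confound the relationship.

telehealth adoption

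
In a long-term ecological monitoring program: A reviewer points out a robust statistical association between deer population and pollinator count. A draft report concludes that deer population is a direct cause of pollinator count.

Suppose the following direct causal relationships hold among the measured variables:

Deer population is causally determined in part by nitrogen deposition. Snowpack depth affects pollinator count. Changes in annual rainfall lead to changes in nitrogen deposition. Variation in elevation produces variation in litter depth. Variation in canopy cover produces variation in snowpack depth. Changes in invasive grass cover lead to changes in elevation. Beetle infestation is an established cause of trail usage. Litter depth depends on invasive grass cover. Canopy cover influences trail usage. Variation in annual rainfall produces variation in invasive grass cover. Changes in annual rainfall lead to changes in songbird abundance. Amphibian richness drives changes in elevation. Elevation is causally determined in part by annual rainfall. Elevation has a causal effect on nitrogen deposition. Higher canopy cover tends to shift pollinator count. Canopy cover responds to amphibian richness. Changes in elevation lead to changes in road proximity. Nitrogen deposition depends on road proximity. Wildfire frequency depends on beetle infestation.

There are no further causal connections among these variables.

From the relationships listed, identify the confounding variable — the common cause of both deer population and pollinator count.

amphibian richness

Amphibian richness has a causal path to deer population (amphibian richness → elevation → nitrogen deposition → deer population) and a separate causal path to pollinator count (amphibian richness → canopy cover → pollinator count), so it is a common cause of both.
No stated relationship gives deer population a causal route to pollinator count, so the correlation is explained by the shared upstream cause rather than a direct effect.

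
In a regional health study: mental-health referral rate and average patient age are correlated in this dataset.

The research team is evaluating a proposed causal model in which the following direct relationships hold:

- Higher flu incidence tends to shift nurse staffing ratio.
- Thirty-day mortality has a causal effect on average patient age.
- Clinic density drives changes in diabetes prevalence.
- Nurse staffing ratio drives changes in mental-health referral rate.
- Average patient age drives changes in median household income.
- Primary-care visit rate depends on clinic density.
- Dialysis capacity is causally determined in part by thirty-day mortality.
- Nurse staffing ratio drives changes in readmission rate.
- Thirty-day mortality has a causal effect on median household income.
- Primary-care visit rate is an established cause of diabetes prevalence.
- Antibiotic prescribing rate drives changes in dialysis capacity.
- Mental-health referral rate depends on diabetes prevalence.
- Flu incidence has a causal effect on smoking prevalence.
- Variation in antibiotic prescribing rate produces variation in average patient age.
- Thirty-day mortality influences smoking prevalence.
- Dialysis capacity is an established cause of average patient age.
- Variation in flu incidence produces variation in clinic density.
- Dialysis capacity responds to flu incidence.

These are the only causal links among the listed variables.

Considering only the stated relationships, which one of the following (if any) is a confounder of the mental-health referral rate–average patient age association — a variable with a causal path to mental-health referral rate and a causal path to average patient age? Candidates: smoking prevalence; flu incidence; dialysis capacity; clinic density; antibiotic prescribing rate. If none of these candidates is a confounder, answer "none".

Flu incidence causes mental-health referral rate (flu incidence → nurse staffing ratio → mental-health referral rate) and also causes average patient age (flu incidence → dialysis capacity → average patient age); it is a common cause of both.
Each of the other candidates lacks a causal path to at least one of mental-health referral rate and average patient age, so they do not confound the relationship.

flu incidence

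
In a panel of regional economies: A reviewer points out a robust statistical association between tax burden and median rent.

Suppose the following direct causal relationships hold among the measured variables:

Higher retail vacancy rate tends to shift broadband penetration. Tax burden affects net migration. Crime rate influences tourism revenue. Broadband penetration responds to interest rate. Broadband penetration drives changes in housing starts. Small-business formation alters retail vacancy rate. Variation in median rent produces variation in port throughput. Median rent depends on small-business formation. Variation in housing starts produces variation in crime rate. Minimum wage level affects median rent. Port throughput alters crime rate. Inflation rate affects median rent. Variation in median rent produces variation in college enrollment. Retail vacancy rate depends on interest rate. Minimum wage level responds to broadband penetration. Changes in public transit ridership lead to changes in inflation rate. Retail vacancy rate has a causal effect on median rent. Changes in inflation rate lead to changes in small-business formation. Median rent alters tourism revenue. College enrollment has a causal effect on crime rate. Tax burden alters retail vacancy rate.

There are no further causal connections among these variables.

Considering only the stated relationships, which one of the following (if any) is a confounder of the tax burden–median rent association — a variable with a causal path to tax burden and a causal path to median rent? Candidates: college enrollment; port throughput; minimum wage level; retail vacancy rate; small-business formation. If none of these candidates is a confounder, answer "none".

None of the listed candidates has causal paths to both tax burden and median rent in the stated relationships, so none is a common cause.

none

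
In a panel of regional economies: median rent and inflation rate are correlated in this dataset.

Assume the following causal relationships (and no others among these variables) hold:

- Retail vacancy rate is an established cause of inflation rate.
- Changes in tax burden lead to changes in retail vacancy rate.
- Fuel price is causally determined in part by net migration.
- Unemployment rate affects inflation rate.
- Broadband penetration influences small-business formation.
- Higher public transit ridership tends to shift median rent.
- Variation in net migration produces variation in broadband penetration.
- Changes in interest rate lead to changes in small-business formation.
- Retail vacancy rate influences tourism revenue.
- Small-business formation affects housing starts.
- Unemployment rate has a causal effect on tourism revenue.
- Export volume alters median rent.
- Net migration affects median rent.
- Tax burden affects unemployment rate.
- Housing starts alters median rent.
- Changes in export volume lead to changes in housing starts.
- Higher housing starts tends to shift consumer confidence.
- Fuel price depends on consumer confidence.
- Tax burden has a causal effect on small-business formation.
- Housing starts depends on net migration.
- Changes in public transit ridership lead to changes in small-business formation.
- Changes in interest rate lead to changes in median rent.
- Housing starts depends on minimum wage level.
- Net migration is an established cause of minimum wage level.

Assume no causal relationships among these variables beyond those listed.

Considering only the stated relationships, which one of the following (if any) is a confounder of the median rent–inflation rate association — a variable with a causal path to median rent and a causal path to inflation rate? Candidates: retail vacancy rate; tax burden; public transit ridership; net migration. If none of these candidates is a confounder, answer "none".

tax burden

Tax burden causes median rent (tax burden → small-business formation → housing starts → median rent) and also causes inflation rate (tax burden → retail vacancy rate → inflation rate); it is a common cause of both.
Each of the other candidates lacks a causal path to at least one of median rent and inflation rate, so they do not confound the relationship.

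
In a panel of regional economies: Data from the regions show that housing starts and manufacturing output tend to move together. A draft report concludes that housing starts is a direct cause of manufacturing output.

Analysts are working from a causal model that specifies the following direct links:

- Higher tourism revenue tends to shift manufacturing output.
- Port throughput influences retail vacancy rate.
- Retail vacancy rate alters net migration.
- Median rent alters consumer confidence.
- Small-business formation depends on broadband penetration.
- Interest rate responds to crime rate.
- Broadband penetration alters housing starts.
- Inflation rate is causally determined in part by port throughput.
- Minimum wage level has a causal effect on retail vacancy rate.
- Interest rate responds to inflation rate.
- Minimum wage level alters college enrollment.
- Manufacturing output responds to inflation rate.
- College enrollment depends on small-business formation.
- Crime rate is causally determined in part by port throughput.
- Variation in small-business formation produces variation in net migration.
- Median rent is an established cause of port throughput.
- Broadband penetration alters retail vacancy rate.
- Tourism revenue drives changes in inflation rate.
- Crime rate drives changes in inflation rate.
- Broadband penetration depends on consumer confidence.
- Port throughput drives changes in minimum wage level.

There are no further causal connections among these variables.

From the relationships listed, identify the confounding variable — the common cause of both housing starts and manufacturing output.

median rent

Median rent has a causal path to housing starts (median rent → consumer confidence → broadband penetration → housing starts) and a separate causal path to manufacturing output (median rent → port throughput → inflation rate → manufacturing output), so it is a common cause of both.
No stated relationship gives housing starts a causal route to manufacturing output, so the correlation is explained by the shared upstream cause rather than a direct effect.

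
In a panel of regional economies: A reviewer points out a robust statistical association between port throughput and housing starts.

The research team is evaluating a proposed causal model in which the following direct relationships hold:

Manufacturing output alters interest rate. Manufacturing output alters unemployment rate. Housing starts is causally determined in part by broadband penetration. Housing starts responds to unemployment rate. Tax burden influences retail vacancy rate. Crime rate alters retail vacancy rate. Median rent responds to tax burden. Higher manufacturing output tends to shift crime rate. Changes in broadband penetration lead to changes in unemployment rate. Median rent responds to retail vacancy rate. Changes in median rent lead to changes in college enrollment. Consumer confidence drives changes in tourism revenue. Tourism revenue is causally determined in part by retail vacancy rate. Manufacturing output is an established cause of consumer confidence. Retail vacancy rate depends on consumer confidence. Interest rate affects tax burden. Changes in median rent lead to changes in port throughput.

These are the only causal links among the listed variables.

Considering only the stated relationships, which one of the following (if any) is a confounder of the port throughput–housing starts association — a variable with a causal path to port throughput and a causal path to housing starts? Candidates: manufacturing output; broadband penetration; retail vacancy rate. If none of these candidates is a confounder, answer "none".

manufacturing output

Manufacturing output causes port throughput (manufacturing output → interest rate → tax burden → median rent → port throughput) and also causes housing starts (manufacturing output → unemployment rate → housing starts); it is a common cause of both.
Each of the other candidates lacks a causal path to at least one of port throughput and housing starts, so they do not confound the relationship.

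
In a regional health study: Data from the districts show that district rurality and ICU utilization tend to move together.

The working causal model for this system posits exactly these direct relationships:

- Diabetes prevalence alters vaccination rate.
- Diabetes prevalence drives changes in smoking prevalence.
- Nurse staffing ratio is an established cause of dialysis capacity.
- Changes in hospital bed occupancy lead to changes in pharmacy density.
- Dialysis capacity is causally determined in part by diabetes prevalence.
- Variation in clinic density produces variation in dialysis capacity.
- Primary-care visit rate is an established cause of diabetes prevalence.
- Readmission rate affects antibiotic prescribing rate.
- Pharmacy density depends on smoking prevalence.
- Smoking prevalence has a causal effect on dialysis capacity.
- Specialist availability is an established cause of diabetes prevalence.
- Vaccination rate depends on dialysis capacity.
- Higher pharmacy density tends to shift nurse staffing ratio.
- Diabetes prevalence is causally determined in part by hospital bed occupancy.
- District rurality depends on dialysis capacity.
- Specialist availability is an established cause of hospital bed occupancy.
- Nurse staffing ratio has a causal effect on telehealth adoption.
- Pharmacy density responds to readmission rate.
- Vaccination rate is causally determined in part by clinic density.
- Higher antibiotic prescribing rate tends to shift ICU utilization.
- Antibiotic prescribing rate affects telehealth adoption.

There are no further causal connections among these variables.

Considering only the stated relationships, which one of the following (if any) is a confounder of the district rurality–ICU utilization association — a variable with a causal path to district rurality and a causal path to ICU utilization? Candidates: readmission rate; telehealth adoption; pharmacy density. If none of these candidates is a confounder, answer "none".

readmission rate

Readmission rate causes district rurality (readmission rate → pharmacy density → nurse staffing ratio → dialysis capacity → district rurality) and also causes ICU utilization (readmission rate → antibiotic prescribing rate → ICU utilization); it is a common cause of both.
Each of the other candidates lacks a causal path to at least one of district rurality and ICU utilization, so they do not confound the relationship.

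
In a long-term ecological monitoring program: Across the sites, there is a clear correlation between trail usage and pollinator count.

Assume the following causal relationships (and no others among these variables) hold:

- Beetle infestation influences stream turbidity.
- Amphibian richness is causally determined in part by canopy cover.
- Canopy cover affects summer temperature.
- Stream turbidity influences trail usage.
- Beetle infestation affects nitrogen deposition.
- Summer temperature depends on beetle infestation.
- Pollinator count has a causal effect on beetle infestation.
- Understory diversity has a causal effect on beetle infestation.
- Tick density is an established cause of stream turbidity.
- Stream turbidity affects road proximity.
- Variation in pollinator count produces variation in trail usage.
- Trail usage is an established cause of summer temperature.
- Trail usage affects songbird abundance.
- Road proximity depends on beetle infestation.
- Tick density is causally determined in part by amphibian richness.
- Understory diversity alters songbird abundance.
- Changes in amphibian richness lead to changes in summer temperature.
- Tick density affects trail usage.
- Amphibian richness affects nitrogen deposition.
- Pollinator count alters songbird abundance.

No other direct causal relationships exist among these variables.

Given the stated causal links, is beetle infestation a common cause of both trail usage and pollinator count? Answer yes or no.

no

Beetle infestation has no stated causal path to pollinator count. A confounder must cause both variables, so beetle infestation does not qualify.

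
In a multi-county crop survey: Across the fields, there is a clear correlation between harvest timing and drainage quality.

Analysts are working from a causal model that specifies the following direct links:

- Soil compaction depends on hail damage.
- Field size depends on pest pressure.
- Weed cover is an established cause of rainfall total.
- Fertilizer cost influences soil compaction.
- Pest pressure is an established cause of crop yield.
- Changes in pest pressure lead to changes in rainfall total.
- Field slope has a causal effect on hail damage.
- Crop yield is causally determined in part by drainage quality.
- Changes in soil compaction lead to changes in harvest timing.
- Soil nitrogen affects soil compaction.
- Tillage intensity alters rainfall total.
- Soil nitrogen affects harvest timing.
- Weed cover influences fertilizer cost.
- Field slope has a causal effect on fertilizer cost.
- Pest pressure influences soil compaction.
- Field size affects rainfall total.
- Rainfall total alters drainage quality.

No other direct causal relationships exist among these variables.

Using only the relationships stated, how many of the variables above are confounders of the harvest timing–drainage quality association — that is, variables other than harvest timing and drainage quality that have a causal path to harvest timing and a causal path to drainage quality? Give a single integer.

2

The common causes are: pest pressure (to harvest timing via pest pressure → soil compaction → harvest timing; to drainage quality via pest pressure → rainfall total → drainage quality); weed cover (to harvest timing via weed cover → fertilizer cost → soil compaction → harvest timing; to drainage quality via weed cover → rainfall total → drainage quality).
Every other variable lacks a causal path to at least one of harvest timing and drainage quality.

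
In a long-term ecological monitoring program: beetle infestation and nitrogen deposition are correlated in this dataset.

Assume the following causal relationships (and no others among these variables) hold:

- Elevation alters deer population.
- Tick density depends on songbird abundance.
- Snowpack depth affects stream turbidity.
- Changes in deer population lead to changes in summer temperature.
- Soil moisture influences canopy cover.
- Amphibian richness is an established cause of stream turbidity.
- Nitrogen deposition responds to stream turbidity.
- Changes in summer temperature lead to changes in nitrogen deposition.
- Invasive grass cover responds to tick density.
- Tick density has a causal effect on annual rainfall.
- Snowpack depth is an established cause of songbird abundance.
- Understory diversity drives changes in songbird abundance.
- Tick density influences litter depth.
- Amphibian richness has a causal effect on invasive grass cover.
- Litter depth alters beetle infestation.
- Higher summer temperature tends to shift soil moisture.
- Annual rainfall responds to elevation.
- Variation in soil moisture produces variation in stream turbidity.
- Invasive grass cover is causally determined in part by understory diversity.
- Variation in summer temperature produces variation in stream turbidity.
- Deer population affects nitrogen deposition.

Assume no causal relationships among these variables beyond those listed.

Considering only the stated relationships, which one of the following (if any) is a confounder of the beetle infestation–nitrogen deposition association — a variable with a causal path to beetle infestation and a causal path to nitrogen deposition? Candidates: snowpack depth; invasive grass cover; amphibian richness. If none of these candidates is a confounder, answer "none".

snowpack depth

Snowpack depth causes beetle infestation (snowpack depth → songbird abundance → tick density → litter depth → beetle infestation) and also causes nitrogen deposition (snowpack depth → stream turbidity → nitrogen deposition); it is a common cause of both.
Each of the other candidates lacks a causal path to at least one of beetle infestation and nitrogen deposition, so they do not confound the relationship.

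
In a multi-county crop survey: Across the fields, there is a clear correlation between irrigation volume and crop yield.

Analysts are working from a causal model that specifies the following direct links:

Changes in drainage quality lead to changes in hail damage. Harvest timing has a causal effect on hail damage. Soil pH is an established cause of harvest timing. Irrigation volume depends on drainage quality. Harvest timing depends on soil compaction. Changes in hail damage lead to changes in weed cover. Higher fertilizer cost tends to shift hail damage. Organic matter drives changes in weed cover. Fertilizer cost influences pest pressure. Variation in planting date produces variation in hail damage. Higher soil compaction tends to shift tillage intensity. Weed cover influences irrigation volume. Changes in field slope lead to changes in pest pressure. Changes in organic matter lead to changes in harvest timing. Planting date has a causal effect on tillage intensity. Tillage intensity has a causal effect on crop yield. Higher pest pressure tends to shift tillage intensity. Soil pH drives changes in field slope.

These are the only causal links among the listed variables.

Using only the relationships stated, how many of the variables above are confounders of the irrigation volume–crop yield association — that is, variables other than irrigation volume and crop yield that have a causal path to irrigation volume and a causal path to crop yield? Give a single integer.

The common causes are: fertilizer cost (to irrigation volume via fertilizer cost → hail damage → weed cover → irrigation volume; to crop yield via fertilizer cost → pest pressure → tillage intensity → crop yield); planting date (to irrigation volume via planting date → hail damage → weed cover → irrigation volume; to crop yield via planting date → tillage intensity → crop yield); soil compaction (to irrigation volume via soil compaction → harvest timing → hail damage → weed cover → irrigation volume; to crop yield via soil compaction → tillage intensity → crop yield); soil pH (to irrigation volume via soil pH → harvest timing → hail damage → weed cover → irrigation volume; to crop yield via soil pH → field slope → pest pressure → tillage intensity → crop yield).
Every other variable lacks a causal path to at least one of irrigation volume and crop yield.

4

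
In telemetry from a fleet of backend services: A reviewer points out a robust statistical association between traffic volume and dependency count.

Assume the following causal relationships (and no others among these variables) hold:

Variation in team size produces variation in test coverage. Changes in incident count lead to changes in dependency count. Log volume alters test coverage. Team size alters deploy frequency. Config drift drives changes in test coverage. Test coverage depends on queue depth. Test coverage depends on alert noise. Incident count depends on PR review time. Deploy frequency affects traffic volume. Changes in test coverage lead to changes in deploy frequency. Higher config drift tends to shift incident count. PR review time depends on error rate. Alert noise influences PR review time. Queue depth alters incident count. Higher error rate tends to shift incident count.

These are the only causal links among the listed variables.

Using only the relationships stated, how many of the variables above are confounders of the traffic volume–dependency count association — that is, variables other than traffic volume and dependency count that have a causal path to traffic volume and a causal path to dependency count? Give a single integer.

3

The common causes are: alert noise (to traffic volume via alert noise → test coverage → deploy frequency → traffic volume; to dependency count via alert noise → PR review time → incident count → dependency count); config drift (to traffic volume via config drift → test coverage → deploy frequency → traffic volume; to dependency count via config drift → incident count → dependency count); queue depth (to traffic volume via queue depth → test coverage → deploy frequency → traffic volume; to dependency count via queue depth → incident count → dependency count).
Every other variable lacks a causal path to at least one of traffic volume and dependency count.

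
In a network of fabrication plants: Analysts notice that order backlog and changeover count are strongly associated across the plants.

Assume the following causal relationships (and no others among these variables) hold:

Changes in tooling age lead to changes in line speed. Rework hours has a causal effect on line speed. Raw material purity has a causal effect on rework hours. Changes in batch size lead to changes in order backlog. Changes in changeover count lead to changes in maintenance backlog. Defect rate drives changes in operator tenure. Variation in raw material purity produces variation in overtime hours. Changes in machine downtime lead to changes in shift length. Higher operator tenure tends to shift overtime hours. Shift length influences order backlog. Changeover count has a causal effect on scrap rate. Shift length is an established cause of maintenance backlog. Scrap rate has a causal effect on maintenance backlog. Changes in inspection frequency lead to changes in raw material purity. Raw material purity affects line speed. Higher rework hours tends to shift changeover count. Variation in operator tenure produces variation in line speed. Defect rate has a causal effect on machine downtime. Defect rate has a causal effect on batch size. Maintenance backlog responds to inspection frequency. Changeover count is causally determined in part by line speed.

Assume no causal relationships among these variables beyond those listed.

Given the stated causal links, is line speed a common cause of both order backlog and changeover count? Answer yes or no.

Line speed has no stated causal path to order backlog. A confounder must cause both variables, so line speed does not qualify.

no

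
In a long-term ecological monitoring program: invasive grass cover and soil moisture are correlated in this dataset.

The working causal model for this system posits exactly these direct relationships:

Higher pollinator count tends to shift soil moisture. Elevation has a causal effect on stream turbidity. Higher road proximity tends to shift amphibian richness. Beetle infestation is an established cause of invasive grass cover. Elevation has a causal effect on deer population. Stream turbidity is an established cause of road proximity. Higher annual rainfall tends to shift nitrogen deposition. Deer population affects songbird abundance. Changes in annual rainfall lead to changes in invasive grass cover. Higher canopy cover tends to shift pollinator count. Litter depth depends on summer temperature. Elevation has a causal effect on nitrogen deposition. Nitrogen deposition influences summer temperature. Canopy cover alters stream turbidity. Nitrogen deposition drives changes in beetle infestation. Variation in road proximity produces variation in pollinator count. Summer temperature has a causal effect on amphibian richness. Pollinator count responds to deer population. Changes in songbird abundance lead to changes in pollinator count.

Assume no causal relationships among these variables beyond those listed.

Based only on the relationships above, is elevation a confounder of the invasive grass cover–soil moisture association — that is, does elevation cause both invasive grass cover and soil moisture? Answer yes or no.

Elevation has a causal path to invasive grass cover (elevation → nitrogen deposition → beetle infestation → invasive grass cover) and to soil moisture (elevation → deer population → pollinator count → soil moisture), so it is a common cause of both — a confounder.

yes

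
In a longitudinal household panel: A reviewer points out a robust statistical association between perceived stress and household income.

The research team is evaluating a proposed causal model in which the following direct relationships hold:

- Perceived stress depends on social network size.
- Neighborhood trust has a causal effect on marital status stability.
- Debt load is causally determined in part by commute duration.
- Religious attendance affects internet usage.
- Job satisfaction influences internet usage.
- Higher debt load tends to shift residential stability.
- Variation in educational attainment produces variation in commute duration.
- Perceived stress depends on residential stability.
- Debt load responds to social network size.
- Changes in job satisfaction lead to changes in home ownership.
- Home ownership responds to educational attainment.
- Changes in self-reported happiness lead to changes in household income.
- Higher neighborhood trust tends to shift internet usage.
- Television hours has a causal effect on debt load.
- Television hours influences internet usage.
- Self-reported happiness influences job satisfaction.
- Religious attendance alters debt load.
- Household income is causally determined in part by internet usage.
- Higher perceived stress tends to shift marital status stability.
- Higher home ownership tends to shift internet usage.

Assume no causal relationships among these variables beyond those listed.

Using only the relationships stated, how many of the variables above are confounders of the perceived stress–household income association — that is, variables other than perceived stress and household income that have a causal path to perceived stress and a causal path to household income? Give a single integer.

The common causes are: educational attainment (to perceived stress via educational attainment → commute duration → debt load → residential stability → perceived stress; to household income via educational attainment → home ownership → internet usage → household income); religious attendance (to perceived stress via religious attendance → debt load → residential stability → perceived stress; to household income via religious attendance → internet usage → household income); television hours (to perceived stress via television hours → debt load → residential stability → perceived stress; to household income via television hours → internet usage → household income).
Every other variable lacks a causal path to at least one of perceived stress and household income.

3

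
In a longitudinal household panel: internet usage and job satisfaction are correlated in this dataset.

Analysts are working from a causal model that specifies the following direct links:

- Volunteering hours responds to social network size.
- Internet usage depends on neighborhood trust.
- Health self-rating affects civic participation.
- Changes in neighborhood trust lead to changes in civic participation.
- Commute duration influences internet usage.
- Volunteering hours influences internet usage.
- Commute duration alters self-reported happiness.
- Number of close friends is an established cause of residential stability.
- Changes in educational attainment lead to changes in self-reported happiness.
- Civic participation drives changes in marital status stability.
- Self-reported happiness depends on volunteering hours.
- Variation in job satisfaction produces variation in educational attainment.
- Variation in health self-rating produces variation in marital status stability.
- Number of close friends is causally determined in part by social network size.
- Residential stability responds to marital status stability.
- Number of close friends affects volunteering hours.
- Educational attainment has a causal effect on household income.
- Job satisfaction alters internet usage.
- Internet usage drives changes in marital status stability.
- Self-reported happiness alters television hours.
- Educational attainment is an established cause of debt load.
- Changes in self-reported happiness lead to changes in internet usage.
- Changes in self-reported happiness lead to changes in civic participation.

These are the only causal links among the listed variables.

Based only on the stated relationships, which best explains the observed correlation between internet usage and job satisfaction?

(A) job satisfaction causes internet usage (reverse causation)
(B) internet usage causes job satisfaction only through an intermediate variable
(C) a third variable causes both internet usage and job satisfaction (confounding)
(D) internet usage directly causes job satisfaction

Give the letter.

The stated link runs job satisfaction → internet usage; internet usage has no causal path to job satisfaction. No variable causes both, so confounding is ruled out. The correlation reflects reverse causation.

A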